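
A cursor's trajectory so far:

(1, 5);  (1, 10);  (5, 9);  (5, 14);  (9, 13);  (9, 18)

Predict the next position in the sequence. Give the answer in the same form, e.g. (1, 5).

Differencing gives (+0, +5), (+4, -1), (+0, +5), (+4, -1), (+0, +5). This is the pattern (+0, +5), (+4, -1) repeated.
step 6: apply (+4, -1) → (13, 17)

(13, 17)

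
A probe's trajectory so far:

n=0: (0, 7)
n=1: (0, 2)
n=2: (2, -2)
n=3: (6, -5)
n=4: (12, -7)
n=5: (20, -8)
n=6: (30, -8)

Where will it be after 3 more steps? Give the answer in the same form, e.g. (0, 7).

Taking differences between consecutive positions: (+0, -5), (+2, -4), (+4, -3), (+6, -2), (+8, -1), (+10, +0). These grow by (+2, +1) each step.
step 7: (30, -8) + (+12, +1) → (42, -7)
step 8: (42, -7) + (+14, +2) → (56, -5)
step 9: (56, -5) + (+16, +3) → (72, -2)

(72, -2)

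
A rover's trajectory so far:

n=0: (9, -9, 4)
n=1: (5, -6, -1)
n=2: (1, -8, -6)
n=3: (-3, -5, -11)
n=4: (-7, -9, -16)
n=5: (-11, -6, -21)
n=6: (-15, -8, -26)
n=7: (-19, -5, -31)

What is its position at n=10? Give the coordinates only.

First: linear, -4 per step → -31 at step 10.
Second: cycles through -9, -6, -8, -5 every 4 steps. Step 10 lands at position 2 of the cycle → -8.
Third: linear, -5 per step → -46 at step 10.

(-31, -8, -46)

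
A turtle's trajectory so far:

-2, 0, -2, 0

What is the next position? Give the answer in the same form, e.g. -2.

The jumps are +2, -2, +2 — a geometric progression with ratio -1.
step 4: 0 − 2 → -2

-2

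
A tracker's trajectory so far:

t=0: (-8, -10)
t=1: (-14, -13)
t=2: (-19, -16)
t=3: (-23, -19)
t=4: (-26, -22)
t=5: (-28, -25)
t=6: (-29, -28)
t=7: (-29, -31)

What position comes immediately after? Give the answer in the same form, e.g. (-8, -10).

First differences are (-6, -3), (-5, -3), (-4, -3), (-3, -3), (-2, -3), (-1, -3), (+0, -3); their common second difference is (+1, +0) (constant acceleration).
step 8: (-29, -31) + (+1, -3) → (-28, -34)

(-28, -34)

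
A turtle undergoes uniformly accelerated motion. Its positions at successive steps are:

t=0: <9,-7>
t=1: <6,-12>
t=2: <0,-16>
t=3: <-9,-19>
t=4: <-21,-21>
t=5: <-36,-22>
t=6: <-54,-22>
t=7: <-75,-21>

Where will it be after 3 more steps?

<-156,-12>

First differences are <-3,-5>, <-6,-4>, <-9,-3>, <-12,-2>, <-15,-1>, <-18,+0>, <-21,+1>; their common second difference is <-3,+1> (constant acceleration).
step 8: <-75,-21> + <-24,+2> → <-99,-19>
step 9: <-99,-19> + <-27,+3> → <-126,-16>
step 10: <-126,-16> + <-30,+4> → <-156,-12>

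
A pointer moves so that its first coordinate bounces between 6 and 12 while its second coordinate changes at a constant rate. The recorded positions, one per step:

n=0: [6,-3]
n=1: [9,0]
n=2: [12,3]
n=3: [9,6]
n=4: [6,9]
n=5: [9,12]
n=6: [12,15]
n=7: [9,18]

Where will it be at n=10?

The first coordinate travels 3 per step and bounces off the walls at 6 and 12.
  step 8: 9 → 6
  step 9: 6 → 9
  step 10: 9 → 12
The second coordinate changes by +3 each step: at step 10 it is 27.

[12,27]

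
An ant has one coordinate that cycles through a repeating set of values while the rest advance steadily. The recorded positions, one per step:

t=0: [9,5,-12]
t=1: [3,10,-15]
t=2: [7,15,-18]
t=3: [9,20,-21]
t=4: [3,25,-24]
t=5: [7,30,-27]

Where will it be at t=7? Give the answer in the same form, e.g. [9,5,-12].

[3,40,-33]

First: cycles through 9, 3, 7 every 3 steps. Step 7 lands at position 1 of the cycle → 3.
Second: linear, +5 per step → 40 at step 7.
Third: linear, -3 per step → -33 at step 7.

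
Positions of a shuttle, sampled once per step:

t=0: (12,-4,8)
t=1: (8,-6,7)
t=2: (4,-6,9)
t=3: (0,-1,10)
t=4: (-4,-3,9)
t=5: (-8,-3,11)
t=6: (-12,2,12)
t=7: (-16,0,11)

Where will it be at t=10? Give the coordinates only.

The moves between consecutive positions are (-4,-2,-1), (-4,+0,+2), (-4,+5,+1), (-4,-2,-1), (-4,+0,+2), (-4,+5,+1), (-4,-2,-1); they repeat the 3-cycle [(-4,-2,-1), (-4,+0,+2), (-4,+5,+1)].
step 8: apply (-4,+0,+2) → (-20,0,13)
step 9: apply (-4,+5,+1) → (-24,5,14)
step 10: apply (-4,-2,-1) → (-28,3,13)

(-28,3,13)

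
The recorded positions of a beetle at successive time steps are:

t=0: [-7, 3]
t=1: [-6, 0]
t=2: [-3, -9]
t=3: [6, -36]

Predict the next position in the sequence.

Consecutive displacements [+1, -3], [+3, -9], [+9, -27] scale by a factor of 3 each step.
step 4: [6, -36] + [+27, -81] → [33, -117]

[33, -117]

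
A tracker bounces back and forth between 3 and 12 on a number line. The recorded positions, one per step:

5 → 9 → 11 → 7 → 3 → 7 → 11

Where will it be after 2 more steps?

5

The value travels 4 per step and bounces off the walls at 3 and 12.
  step 7: 11 → 9
  step 8: 9 → 5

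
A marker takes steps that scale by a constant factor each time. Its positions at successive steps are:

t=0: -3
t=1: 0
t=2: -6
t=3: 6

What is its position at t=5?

30

Step-to-step displacements: +3, -6, +12; each is -2× the previous.
step 4: 6 − 24 → -18
step 5: -18 + 48 → 30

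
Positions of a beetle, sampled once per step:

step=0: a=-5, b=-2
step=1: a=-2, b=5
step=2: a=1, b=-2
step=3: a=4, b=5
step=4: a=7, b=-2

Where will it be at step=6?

a=13, b=-2

The a coordinate changes by +3 each step, so at step 6 it is -5 + 6·(3) = 13.
The b coordinate repeats the cycle [-2, 5] with period 2; step 6 mod 2 = 0, giving -2.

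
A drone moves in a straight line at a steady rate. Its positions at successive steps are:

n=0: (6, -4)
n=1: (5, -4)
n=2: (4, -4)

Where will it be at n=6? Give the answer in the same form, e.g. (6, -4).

(0, -4)

Each step adds (-1, +0) to the position.
step 3: (4, -4) + (-1, +0) → (3, -4)
step 4: (3, -4) + (-1, +0) → (2, -4)
step 5: (2, -4) + (-1, +0) → (1, -4)
step 6: (1, -4) + (-1, +0) → (0, -4)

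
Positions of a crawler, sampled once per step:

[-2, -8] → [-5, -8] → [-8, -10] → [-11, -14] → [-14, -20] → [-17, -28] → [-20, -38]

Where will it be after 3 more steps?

[-29, -80]

Successive displacements: [-3, +0], [-3, -2], [-3, -4], [-3, -6], [-3, -8], [-3, -10] — each changes by [+0, -2].
step 7: [-20, -38] + [-3, -12] → [-23, -50]
step 8: [-23, -50] + [-3, -14] → [-26, -64]
step 9: [-26, -64] + [-3, -16] → [-29, -80]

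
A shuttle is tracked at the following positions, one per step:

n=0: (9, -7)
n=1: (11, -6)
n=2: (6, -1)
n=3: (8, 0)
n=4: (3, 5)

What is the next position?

(5, 6)

The moves between consecutive positions are (+2, +1), (-5, +5), (+2, +1), (-5, +5); they repeat the 2-cycle [(+2, +1), (-5, +5)].
step 5: apply (+2, +1) → (5, 6)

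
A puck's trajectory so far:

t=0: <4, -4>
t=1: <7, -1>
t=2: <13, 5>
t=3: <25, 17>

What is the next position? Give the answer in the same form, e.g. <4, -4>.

Consecutive displacements <+3, +3>, <+6, +6>, <+12, +12> scale by a factor of 2 each step.
step 4: <25, 17> + <+24, +24> → <49, 41>

<49, 41>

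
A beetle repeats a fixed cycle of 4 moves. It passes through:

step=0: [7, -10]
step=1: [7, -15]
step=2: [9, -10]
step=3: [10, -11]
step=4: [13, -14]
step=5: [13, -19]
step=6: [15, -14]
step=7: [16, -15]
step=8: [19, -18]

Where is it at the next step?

The moves between consecutive positions are [+0, -5], [+2, +5], [+1, -1], [+3, -3], [+0, -5], [+2, +5], [+1, -1], [+3, -3]; they repeat the 4-cycle [[+0, -5], [+2, +5], [+1, -1], [+3, -3]].
step 9: apply [+0, -5] → [19, -23]

[19, -23]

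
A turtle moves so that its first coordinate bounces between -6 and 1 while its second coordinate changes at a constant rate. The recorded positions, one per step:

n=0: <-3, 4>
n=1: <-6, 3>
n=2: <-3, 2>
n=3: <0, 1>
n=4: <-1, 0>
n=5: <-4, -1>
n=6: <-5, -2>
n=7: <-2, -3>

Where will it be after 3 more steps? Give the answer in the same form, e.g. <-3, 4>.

<-5, -6>

The first coordinate travels 3 per step and bounces off the walls at -6 and 1.
  step 8: -2 → 1
  step 9: 1 → -2
  step 10: -2 → -5
The second coordinate changes by -1 each step: at step 10 it is -6.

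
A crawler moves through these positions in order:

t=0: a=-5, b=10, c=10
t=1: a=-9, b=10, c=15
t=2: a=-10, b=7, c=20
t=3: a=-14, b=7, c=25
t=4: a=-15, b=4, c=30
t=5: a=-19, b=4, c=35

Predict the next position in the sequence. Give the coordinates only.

The moves between consecutive positions are (-4, +0, +5), (-1, -3, +5), (-4, +0, +5), (-1, -3, +5), (-4, +0, +5); they repeat the 2-cycle [(-4, +0, +5), (-1, -3, +5)].
step 6: apply (-1, -3, +5) → a=-20, b=1, c=40

a=-20, b=1, c=40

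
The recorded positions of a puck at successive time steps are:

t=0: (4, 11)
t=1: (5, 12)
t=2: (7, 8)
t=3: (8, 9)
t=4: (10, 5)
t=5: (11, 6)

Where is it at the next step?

(13, 2)

Differencing gives (+1, +1), (+2, -4), (+1, +1), (+2, -4), (+1, +1). This is the pattern (+1, +1), (+2, -4) repeated.
step 6: apply (+2, -4) → (13, 2)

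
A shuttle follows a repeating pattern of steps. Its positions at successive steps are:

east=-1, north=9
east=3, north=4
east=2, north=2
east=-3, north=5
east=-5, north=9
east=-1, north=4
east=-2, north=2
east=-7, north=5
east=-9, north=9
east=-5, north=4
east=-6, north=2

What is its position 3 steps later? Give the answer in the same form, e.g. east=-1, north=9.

Step-to-step displacements: (+4, -5), (-1, -2), (-5, +3), (-2, +4), (+4, -5), (-1, -2), (-5, +3), (-2, +4), (+4, -5), (-1, -2) — a repeating cycle of length 4.
step 11: apply (-5, +3) → east=-11, north=5
step 12: apply (-2, +4) → east=-13, north=9
step 13: apply (+4, -5) → east=-9, north=4

east=-9, north=4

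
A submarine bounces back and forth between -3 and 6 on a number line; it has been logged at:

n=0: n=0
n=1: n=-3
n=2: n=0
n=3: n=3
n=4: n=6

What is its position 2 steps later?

The value travels 3 per step and bounces off the walls at -3 and 6.
  step 5: 6 → 3
  step 6: 3 → 0

n=0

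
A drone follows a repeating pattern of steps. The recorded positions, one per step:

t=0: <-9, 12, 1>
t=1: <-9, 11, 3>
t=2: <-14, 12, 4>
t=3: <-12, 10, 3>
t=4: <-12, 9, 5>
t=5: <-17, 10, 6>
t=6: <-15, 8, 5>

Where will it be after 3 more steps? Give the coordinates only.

<-18, 6, 7>

Step-to-step displacements: <+0, -1, +2>, <-5, +1, +1>, <+2, -2, -1>, <+0, -1, +2>, <-5, +1, +1>, <+2, -2, -1> — a repeating cycle of length 3.
step 7: apply <+0, -1, +2> → <-15, 7, 7>
step 8: apply <-5, +1, +1> → <-20, 8, 8>
step 9: apply <+2, -2, -1> → <-18, 6, 7>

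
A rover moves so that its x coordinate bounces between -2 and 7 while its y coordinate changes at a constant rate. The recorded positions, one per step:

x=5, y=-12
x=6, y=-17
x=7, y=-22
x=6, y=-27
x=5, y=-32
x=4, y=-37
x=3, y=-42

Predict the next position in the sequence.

The x coordinate reflects between -2 and 7, moving 1 per step.
  step 7: 3 → 2
The y coordinate changes by -5 each step: at step 7 it is -47.

x=2, y=-47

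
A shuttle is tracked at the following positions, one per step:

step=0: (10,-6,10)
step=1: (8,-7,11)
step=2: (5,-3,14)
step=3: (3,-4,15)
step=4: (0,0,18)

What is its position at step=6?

(-5,3,22)

The moves between consecutive positions are (-2,-1,+1), (-3,+4,+3), (-2,-1,+1), (-3,+4,+3); they repeat the 2-cycle [(-2,-1,+1), (-3,+4,+3)].
step 5: apply (-2,-1,+1) → (-2,-1,19)
step 6: apply (-3,+4,+3) → (-5,3,22)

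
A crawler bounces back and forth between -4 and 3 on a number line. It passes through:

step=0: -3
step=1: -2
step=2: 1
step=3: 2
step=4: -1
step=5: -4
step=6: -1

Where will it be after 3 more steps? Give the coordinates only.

The value reflects between -4 and 3, moving 3 per step.
  step 7: -1 → 2
  step 8: 2 → 1
  step 9: 1 → -2

-2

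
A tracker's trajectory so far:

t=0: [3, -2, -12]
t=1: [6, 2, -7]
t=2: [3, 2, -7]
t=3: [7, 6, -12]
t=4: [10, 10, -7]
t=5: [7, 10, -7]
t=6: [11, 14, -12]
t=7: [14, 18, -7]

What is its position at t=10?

Step-to-step displacements: [+3, +4, +5], [-3, +0, +0], [+4, +4, -5], [+3, +4, +5], [-3, +0, +0], [+4, +4, -5], [+3, +4, +5] — a repeating cycle of length 3.
step 8: apply [-3, +0, +0] → [11, 18, -7]
step 9: apply [+4, +4, -5] → [15, 22, -12]
step 10: apply [+3, +4, +5] → [18, 26, -7]

[18, 26, -7]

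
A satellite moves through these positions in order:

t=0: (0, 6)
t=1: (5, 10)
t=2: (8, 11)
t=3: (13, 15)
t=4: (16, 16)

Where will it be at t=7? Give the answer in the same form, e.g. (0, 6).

Differencing gives (+5, +4), (+3, +1), (+5, +4), (+3, +1). This is the pattern (+5, +4), (+3, +1) repeated.
step 5: apply (+5, +4) → (21, 20)
step 6: apply (+3, +1) → (24, 21)
step 7: apply (+5, +4) → (29, 25)

(29, 25)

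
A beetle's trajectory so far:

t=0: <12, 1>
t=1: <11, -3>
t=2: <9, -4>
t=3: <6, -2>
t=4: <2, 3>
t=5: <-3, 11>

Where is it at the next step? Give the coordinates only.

First differences are <-1, -4>, <-2, -1>, <-3, +2>, <-4, +5>, <-5, +8>; their common second difference is <-1, +3> (constant acceleration).
step 6: <-3, 11> + <-6, +11> → <-9, 22>

<-9, 22>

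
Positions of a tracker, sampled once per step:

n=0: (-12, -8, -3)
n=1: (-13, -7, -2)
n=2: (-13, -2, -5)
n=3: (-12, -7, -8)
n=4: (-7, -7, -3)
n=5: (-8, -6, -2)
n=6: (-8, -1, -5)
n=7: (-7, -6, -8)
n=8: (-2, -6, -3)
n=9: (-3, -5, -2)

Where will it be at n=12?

(3, -5, -3)

Step-to-step displacements: (-1, +1, +1), (+0, +5, -3), (+1, -5, -3), (+5, +0, +5), (-1, +1, +1), (+0, +5, -3), (+1, -5, -3), (+5, +0, +5), (-1, +1, +1) — a repeating cycle of length 4.
step 10: apply (+0, +5, -3) → (-3, 0, -5)
step 11: apply (+1, -5, -3) → (-2, -5, -8)
step 12: apply (+5, +0, +5) → (3, -5, -3)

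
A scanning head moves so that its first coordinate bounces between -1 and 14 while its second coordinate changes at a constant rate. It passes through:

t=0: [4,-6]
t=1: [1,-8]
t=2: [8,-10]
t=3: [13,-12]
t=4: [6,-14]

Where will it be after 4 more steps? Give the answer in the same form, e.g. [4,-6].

The first coordinate reflects between -1 and 14, moving 7 per step.
  step 5: 6 → -1
  step 6: -1 → 6
  step 7: 6 → 13
  step 8: 13 → 8
The second coordinate changes by -2 each step: at step 8 it is -22.

[8,-22]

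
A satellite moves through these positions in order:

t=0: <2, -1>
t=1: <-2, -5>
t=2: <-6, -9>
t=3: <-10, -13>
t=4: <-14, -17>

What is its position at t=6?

<-22, -25>

The position changes by <-4, -4> every step.
step 5: <-14, -17> + <-4, -4> → <-18, -21>
step 6: <-18, -21> + <-4, -4> → <-22, -25>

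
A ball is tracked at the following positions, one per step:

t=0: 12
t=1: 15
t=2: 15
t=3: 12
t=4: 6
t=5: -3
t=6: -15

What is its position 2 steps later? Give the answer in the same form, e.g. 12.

Taking differences between consecutive positions: +3, +0, -3, -6, -9, -12. These grow by -3 each step.
step 7: -15 − 15 → -30
step 8: -30 − 18 → -48

-48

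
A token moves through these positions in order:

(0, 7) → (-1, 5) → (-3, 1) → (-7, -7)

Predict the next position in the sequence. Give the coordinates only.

The jumps are (-1, -2), (-2, -4), (-4, -8) — a geometric progression with ratio 2.
step 4: (-7, -7) + (-8, -16) → (-15, -23)

(-15, -23)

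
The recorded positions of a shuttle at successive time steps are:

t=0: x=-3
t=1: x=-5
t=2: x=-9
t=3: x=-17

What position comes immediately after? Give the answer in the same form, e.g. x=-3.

x=-33

The jumps are -2, -4, -8 — a geometric progression with ratio 2.
step 4: -17 − 16 → x=-33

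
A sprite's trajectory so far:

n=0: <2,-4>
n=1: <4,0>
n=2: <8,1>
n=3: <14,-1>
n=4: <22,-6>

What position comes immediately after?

<32,-14>

First differences are <+2,+4>, <+4,+1>, <+6,-2>, <+8,-5>; their common second difference is <+2,-3> (constant acceleration).
step 5: <22,-6> + <+10,-8> → <32,-14>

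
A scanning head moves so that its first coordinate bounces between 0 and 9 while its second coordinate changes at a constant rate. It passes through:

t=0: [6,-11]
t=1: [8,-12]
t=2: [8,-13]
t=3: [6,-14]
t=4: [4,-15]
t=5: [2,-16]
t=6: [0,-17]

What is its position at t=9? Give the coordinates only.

[6,-20]

The first coordinate reflects between 0 and 9, moving 2 per step.
  step 7: 0 → 2
  step 8: 2 → 4
  step 9: 4 → 6
The second coordinate changes by -1 each step: at step 9 it is -20.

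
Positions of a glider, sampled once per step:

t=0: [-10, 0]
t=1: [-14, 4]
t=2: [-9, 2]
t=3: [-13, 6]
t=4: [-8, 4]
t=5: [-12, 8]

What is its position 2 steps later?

[-11, 10]

Differencing gives [-4, +4], [+5, -2], [-4, +4], [+5, -2], [-4, +4]. This is the pattern [-4, +4], [+5, -2] repeated.
step 6: apply [+5, -2] → [-7, 6]
step 7: apply [-4, +4] → [-11, 10]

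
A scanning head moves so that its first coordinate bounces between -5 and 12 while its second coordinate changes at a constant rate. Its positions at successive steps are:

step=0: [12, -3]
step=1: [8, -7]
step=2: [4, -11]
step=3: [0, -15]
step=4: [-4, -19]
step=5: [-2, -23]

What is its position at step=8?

The first coordinate reflects between -5 and 12, moving 4 per step.
  step 6: -2 → 2
  step 7: 2 → 6
  step 8: 6 → 10
The second coordinate changes by -4 each step: at step 8 it is -35.

[10, -35]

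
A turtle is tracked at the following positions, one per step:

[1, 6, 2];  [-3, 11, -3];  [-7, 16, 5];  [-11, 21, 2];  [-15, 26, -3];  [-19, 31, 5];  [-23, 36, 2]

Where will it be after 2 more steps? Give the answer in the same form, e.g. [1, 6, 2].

[-31, 46, 5]

The first coordinate changes by -4 each step, so at step 8 it is 1 + 8·(-4) = -31.
The second coordinate changes by +5 each step, so at step 8 it is 6 + 8·(5) = 46.
The third coordinate repeats the cycle [2, -3, 5] with period 3; step 8 mod 3 = 2, giving 5.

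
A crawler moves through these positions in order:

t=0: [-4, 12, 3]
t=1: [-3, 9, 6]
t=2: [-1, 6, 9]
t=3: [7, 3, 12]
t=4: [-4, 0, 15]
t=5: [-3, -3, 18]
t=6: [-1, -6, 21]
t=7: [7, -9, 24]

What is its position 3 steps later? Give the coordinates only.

[-1, -18, 33]

First: cycles through -4, -3, -1, 7 every 4 steps. Step 10 lands at position 2 of the cycle → -1.
Second: linear, -3 per step → -18 at step 10.
Third: linear, +3 per step → 33 at step 10.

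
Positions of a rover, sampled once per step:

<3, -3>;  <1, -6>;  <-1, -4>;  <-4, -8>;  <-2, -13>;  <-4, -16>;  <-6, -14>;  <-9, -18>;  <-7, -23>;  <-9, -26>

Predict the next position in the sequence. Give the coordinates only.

The moves between consecutive positions are <-2, -3>, <-2, +2>, <-3, -4>, <+2, -5>, <-2, -3>, <-2, +2>, <-3, -4>, <+2, -5>, <-2, -3>; they repeat the 4-cycle [<-2, -3>, <-2, +2>, <-3, -4>, <+2, -5>].
step 10: apply <-2, +2> → <-11, -24>

<-11, -24>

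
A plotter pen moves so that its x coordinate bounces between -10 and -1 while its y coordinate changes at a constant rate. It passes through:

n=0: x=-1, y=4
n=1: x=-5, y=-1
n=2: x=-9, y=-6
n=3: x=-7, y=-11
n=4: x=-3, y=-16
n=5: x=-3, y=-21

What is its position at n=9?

The x coordinate travels 4 per step and bounces off the walls at -10 and -1.
  step 6: -3 → -7
  step 7: -7 → -9
  step 8: -9 → -5
  step 9: -5 → -1
The y coordinate changes by -5 each step: at step 9 it is -41.

x=-1, y=-41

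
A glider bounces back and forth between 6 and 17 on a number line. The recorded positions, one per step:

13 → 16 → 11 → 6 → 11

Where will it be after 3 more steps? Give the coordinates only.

8

The value travels 5 per step and bounces off the walls at 6 and 17.
  step 5: 11 → 16
  step 6: 16 → 13
  step 7: 13 → 8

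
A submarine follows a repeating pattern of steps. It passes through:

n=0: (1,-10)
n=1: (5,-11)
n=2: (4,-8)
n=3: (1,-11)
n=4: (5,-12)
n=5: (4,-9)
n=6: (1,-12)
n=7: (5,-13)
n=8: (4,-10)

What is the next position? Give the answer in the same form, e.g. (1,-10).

(1,-13)

Differencing gives (+4,-1), (-1,+3), (-3,-3), (+4,-1), (-1,+3), (-3,-3), (+4,-1), (-1,+3). This is the pattern (+4,-1), (-1,+3), (-3,-3) repeated.
step 9: apply (-3,-3) → (1,-13)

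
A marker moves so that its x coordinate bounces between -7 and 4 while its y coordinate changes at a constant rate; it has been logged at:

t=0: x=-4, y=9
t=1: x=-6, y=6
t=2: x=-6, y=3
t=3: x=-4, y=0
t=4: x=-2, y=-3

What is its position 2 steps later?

x=2, y=-9

The x coordinate travels 2 per step and bounces off the walls at -7 and 4.
  step 5: -2 → 0
  step 6: 0 → 2
The y coordinate changes by -3 each step: at step 6 it is -9.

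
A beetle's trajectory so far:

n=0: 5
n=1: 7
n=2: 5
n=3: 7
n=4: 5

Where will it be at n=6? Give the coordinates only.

5

The jumps are +2, -2, +2, -2 — a geometric progression with ratio -1.
step 5: 5 + 2 → 7
step 6: 7 − 2 → 5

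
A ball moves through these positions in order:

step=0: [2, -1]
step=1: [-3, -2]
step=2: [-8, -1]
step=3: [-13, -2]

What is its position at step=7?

First: linear, -5 per step → -33 at step 7.
Second: cycles through -1, -2 every 2 steps. Step 7 lands at position 1 of the cycle → -2.

[-33, -2]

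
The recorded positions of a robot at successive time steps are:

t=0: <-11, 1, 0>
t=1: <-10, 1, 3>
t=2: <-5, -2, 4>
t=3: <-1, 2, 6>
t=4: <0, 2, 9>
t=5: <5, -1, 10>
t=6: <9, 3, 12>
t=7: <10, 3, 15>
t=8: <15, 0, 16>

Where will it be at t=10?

The moves between consecutive positions are <+1, +0, +3>, <+5, -3, +1>, <+4, +4, +2>, <+1, +0, +3>, <+5, -3, +1>, <+4, +4, +2>, <+1, +0, +3>, <+5, -3, +1>; they repeat the 3-cycle [<+1, +0, +3>, <+5, -3, +1>, <+4, +4, +2>].
step 9: apply <+4, +4, +2> → <19, 4, 18>
step 10: apply <+1, +0, +3> → <20, 4, 21>

<20, 4, 21>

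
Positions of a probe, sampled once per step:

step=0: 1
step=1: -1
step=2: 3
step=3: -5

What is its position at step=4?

11

Consecutive displacements -2, +4, -8 scale by a factor of -2 each step.
step 4: -5 + 16 → 11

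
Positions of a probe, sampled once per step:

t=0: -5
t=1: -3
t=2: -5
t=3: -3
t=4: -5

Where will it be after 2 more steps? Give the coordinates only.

-5

Step-to-step displacements: +2, -2, +2, -2; each is -1× the previous.
step 5: -5 + 2 → -3
step 6: -3 − 2 → -5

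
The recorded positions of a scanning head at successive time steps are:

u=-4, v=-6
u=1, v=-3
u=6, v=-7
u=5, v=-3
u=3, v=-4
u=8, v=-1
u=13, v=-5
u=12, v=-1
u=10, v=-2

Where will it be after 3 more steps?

u=19, v=1

The moves between consecutive positions are (+5, +3), (+5, -4), (-1, +4), (-2, -1), (+5, +3), (+5, -4), (-1, +4), (-2, -1); they repeat the 4-cycle [(+5, +3), (+5, -4), (-1, +4), (-2, -1)].
step 9: apply (+5, +3) → u=15, v=1
step 10: apply (+5, -4) → u=20, v=-3
step 11: apply (-1, +4) → u=19, v=1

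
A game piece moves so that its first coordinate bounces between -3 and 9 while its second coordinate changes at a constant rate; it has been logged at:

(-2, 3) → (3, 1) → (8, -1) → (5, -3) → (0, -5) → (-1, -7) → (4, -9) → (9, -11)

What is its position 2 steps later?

(-1, -15)

The first coordinate travels 5 per step and bounces off the walls at -3 and 9.
  step 8: 9 → 4
  step 9: 4 → -1
The second coordinate changes by -2 each step: at step 9 it is -15.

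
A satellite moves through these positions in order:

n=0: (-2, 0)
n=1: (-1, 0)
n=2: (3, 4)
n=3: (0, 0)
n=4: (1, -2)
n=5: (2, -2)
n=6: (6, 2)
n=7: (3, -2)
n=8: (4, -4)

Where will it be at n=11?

(6, -4)

Step-to-step displacements: (+1, +0), (+4, +4), (-3, -4), (+1, -2), (+1, +0), (+4, +4), (-3, -4), (+1, -2) — a repeating cycle of length 4.
step 9: apply (+1, +0) → (5, -4)
step 10: apply (+4, +4) → (9, 0)
step 11: apply (-3, -4) → (6, -4)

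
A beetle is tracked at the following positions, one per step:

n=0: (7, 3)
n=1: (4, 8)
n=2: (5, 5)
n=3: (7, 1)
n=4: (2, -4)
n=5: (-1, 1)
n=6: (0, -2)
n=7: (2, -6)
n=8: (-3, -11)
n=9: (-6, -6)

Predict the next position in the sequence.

Step-to-step displacements: (-3, +5), (+1, -3), (+2, -4), (-5, -5), (-3, +5), (+1, -3), (+2, -4), (-5, -5), (-3, +5) — a repeating cycle of length 4.
step 10: apply (+1, -3) → (-5, -9)

(-5, -9)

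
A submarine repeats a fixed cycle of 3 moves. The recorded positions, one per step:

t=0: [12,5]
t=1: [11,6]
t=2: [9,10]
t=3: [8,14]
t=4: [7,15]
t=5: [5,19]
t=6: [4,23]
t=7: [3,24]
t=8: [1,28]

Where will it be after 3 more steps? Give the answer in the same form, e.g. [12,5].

[-3,37]

Differencing gives [-1,+1], [-2,+4], [-1,+4], [-1,+1], [-2,+4], [-1,+4], [-1,+1], [-2,+4]. This is the pattern [-1,+1], [-2,+4], [-1,+4] repeated.
step 9: apply [-1,+4] → [0,32]
step 10: apply [-1,+1] → [-1,33]
step 11: apply [-2,+4] → [-3,37]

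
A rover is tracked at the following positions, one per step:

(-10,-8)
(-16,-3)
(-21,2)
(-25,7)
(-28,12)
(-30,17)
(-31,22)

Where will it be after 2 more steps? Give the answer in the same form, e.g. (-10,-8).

(-30,32)

First differences are (-6,+5), (-5,+5), (-4,+5), (-3,+5), (-2,+5), (-1,+5); their common second difference is (+1,+0) (constant acceleration).
step 7: (-31,22) + (+0,+5) → (-31,27)
step 8: (-31,27) + (+1,+5) → (-30,32)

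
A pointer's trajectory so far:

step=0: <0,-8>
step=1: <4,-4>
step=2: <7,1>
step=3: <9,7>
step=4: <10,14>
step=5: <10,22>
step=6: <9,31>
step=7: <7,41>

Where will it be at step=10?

Successive displacements: <+4,+4>, <+3,+5>, <+2,+6>, <+1,+7>, <+0,+8>, <-1,+9>, <-2,+10> — each changes by <-1,+1>.
step 8: <7,41> + <-3,+11> → <4,52>
step 9: <4,52> + <-4,+12> → <0,64>
step 10: <0,64> + <-5,+13> → <-5,77>

<-5,77>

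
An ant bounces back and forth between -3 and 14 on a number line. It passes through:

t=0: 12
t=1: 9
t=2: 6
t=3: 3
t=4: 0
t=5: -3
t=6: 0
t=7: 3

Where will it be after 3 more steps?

12

The value travels 3 per step and bounces off the walls at -3 and 14.
  step 8: 3 → 6
  step 9: 6 → 9
  step 10: 9 → 12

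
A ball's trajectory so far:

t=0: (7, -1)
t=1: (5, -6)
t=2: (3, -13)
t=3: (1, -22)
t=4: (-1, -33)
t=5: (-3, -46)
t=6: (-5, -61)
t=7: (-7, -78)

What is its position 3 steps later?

(-13, -141)

Taking differences between consecutive positions: (-2, -5), (-2, -7), (-2, -9), (-2, -11), (-2, -13), (-2, -15), (-2, -17). These grow by (+0, -2) each step.
step 8: (-7, -78) + (-2, -19) → (-9, -97)
step 9: (-9, -97) + (-2, -21) → (-11, -118)
step 10: (-11, -118) + (-2, -23) → (-13, -141)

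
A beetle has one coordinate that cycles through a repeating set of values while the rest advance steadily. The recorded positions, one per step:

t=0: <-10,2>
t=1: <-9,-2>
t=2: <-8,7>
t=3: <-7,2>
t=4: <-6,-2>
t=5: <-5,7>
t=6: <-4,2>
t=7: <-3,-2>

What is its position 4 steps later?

<1,7>

First: linear, +1 per step → 1 at step 11.
Second: cycles through 2, -2, 7 every 3 steps. Step 11 lands at position 2 of the cycle → 7.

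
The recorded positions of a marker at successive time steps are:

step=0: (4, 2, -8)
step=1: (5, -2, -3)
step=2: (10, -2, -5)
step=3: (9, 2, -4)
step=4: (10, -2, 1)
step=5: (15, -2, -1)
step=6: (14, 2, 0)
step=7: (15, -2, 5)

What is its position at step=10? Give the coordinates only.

Differencing gives (+1, -4, +5), (+5, +0, -2), (-1, +4, +1), (+1, -4, +5), (+5, +0, -2), (-1, +4, +1), (+1, -4, +5). This is the pattern (+1, -4, +5), (+5, +0, -2), (-1, +4, +1) repeated.
step 8: apply (+5, +0, -2) → (20, -2, 3)
step 9: apply (-1, +4, +1) → (19, 2, 4)
step 10: apply (+1, -4, +5) → (20, -2, 9)

(20, -2, 9)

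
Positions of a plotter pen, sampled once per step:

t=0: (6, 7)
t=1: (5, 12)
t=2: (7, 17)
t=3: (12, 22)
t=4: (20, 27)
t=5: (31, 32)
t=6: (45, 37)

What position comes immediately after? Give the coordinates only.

Successive displacements: (-1, +5), (+2, +5), (+5, +5), (+8, +5), (+11, +5), (+14, +5) — each changes by (+3, +0).
step 7: (45, 37) + (+17, +5) → (62, 42)

(62, 42)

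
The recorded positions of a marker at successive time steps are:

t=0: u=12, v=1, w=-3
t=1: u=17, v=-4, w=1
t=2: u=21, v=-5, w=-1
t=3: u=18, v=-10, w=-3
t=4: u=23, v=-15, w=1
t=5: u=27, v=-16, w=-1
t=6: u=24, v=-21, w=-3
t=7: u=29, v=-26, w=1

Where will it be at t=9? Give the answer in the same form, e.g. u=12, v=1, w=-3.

u=30, v=-32, w=-3

The moves between consecutive positions are (+5, -5, +4), (+4, -1, -2), (-3, -5, -2), (+5, -5, +4), (+4, -1, -2), (-3, -5, -2), (+5, -5, +4); they repeat the 3-cycle [(+5, -5, +4), (+4, -1, -2), (-3, -5, -2)].
step 8: apply (+4, -1, -2) → u=33, v=-27, w=-1
step 9: apply (-3, -5, -2) → u=30, v=-32, w=-3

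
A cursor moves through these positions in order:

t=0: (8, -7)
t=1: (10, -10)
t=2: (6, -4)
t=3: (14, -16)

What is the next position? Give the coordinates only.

The jumps are (+2, -3), (-4, +6), (+8, -12) — a geometric progression with ratio -2.
step 4: (14, -16) + (-16, +24) → (-2, 8)

(-2, 8)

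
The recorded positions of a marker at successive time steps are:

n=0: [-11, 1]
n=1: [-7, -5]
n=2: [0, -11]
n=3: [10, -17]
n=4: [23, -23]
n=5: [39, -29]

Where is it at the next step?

First differences are [+4, -6], [+7, -6], [+10, -6], [+13, -6], [+16, -6]; their common second difference is [+3, +0] (constant acceleration).
step 6: [39, -29] + [+19, -6] → [58, -35]

[58, -35]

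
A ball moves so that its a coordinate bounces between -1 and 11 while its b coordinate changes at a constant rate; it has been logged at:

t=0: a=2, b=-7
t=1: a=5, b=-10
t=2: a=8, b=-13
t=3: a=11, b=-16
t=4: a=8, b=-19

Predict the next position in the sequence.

The a coordinate reflects between -1 and 11, moving 3 per step.
  step 5: 8 → 5
The b coordinate changes by -3 each step: at step 5 it is -22.

a=5, b=-22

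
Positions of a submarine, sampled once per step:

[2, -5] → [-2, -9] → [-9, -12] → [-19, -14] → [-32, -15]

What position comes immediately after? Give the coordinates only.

First differences are [-4, -4], [-7, -3], [-10, -2], [-13, -1]; their common second difference is [-3, +1] (constant acceleration).
step 5: [-32, -15] + [-16, +0] → [-48, -15]

[-48, -15]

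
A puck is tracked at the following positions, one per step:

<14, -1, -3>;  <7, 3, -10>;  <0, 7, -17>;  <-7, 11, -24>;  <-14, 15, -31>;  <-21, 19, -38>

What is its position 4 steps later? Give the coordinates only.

The position changes by <-7, +4, -7> every step.
step 6: <-21, 19, -38> + <-7, +4, -7> → <-28, 23, -45>
step 7: <-28, 23, -45> + <-7, +4, -7> → <-35, 27, -52>
step 8: <-35, 27, -52> + <-7, +4, -7> → <-42, 31, -59>
step 9: <-42, 31, -59> + <-7, +4, -7> → <-49, 35, -66>

<-49, 35, -66>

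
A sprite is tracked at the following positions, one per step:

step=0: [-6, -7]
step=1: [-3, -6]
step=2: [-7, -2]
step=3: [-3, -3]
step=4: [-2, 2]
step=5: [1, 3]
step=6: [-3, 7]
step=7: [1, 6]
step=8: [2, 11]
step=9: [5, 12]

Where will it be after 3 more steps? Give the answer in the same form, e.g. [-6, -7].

[6, 20]

Step-to-step displacements: [+3, +1], [-4, +4], [+4, -1], [+1, +5], [+3, +1], [-4, +4], [+4, -1], [+1, +5], [+3, +1] — a repeating cycle of length 4.
step 10: apply [-4, +4] → [1, 16]
step 11: apply [+4, -1] → [5, 15]
step 12: apply [+1, +5] → [6, 20]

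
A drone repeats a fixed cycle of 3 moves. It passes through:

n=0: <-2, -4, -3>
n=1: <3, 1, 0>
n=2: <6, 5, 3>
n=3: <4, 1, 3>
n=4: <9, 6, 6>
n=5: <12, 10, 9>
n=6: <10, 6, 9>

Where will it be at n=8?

<18, 15, 15>

Differencing gives <+5, +5, +3>, <+3, +4, +3>, <-2, -4, +0>, <+5, +5, +3>, <+3, +4, +3>, <-2, -4, +0>. This is the pattern <+5, +5, +3>, <+3, +4, +3>, <-2, -4, +0> repeated.
step 7: apply <+5, +5, +3> → <15, 11, 12>
step 8: apply <+3, +4, +3> → <18, 15, 15>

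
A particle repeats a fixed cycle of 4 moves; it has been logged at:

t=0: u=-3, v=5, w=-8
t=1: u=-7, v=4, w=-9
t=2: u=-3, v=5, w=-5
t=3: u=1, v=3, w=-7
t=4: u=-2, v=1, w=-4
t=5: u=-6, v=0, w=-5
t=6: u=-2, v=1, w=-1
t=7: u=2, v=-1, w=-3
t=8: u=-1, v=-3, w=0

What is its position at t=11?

u=3, v=-5, w=1

Differencing gives (-4, -1, -1), (+4, +1, +4), (+4, -2, -2), (-3, -2, +3), (-4, -1, -1), (+4, +1, +4), (+4, -2, -2), (-3, -2, +3). This is the pattern (-4, -1, -1), (+4, +1, +4), (+4, -2, -2), (-3, -2, +3) repeated.
step 9: apply (-4, -1, -1) → u=-5, v=-4, w=-1
step 10: apply (+4, +1, +4) → u=-1, v=-3, w=3
step 11: apply (+4, -2, -2) → u=3, v=-5, w=1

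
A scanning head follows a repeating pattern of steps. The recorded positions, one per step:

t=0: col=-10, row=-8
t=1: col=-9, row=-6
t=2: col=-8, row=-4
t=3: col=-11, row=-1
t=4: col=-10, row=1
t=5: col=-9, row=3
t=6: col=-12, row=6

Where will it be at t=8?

col=-10, row=10

Step-to-step displacements: (+1,+2), (+1,+2), (-3,+3), (+1,+2), (+1,+2), (-3,+3) — a repeating cycle of length 3.
step 7: apply (+1,+2) → col=-11, row=8
step 8: apply (+1,+2) → col=-10, row=10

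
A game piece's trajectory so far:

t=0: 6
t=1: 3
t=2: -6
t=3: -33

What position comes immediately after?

The jumps are -3, -9, -27 — a geometric progression with ratio 3.
step 4: -33 − 81 → -114

-114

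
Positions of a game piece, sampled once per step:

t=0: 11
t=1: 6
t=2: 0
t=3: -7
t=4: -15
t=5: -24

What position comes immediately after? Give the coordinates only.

-34

Successive displacements: -5, -6, -7, -8, -9 — each changes by -1.
step 6: -24 − 10 → -34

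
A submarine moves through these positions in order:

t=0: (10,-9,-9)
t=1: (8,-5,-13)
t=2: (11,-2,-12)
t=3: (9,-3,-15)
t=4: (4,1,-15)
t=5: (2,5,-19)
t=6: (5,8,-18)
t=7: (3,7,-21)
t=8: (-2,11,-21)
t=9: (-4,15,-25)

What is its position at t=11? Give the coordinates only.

The moves between consecutive positions are (-2,+4,-4), (+3,+3,+1), (-2,-1,-3), (-5,+4,+0), (-2,+4,-4), (+3,+3,+1), (-2,-1,-3), (-5,+4,+0), (-2,+4,-4); they repeat the 4-cycle [(-2,+4,-4), (+3,+3,+1), (-2,-1,-3), (-5,+4,+0)].
step 10: apply (+3,+3,+1) → (-1,18,-24)
step 11: apply (-2,-1,-3) → (-3,17,-27)

(-3,17,-27)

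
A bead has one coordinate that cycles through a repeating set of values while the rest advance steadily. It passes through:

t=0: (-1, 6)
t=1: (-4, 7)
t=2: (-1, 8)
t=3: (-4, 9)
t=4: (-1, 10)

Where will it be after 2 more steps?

(-1, 12)

First: cycles through -1, -4 every 2 steps. Step 6 lands at position 0 of the cycle → -1.
Second: linear, +1 per step → 12 at step 6.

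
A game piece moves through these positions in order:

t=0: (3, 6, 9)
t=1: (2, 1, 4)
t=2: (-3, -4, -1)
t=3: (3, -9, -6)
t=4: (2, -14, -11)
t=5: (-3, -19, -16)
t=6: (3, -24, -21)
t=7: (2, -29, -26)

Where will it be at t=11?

First: cycles through 3, 2, -3 every 3 steps. Step 11 lands at position 2 of the cycle → -3.
Second: linear, -5 per step → -49 at step 11.
Third: linear, -5 per step → -46 at step 11.

(-3, -49, -46)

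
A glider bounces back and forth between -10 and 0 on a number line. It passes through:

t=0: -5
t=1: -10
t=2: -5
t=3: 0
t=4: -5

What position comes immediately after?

The value reflects between -10 and 0, moving 5 per step.
  step 5: -5 → -10

-10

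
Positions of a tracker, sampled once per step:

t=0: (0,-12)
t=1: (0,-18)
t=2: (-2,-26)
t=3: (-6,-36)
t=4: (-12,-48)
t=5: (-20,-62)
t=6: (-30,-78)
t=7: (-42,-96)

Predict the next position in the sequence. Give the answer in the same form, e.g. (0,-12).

First differences are (+0,-6), (-2,-8), (-4,-10), (-6,-12), (-8,-14), (-10,-16), (-12,-18); their common second difference is (-2,-2) (constant acceleration).
step 8: (-42,-96) + (-14,-20) → (-56,-116)

(-56,-116)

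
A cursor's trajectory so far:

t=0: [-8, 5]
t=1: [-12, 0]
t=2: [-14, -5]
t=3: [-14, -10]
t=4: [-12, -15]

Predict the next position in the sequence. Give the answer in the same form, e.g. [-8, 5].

Successive displacements: [-4, -5], [-2, -5], [+0, -5], [+2, -5] — each changes by [+2, +0].
step 5: [-12, -15] + [+4, -5] → [-8, -20]

[-8, -20]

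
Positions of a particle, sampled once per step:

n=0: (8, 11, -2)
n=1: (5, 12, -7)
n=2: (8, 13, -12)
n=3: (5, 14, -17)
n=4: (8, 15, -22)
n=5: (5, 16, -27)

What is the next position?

(8, 17, -32)

First: cycles through 8, 5 every 2 steps. Step 6 lands at position 0 of the cycle → 8.
Second: linear, +1 per step → 17 at step 6.
Third: linear, -5 per step → -32 at step 6.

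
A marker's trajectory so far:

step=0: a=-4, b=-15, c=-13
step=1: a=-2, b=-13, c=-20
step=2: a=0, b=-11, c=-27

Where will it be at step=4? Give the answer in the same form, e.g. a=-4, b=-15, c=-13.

Constant displacement of (+2, +2, -7) per step.
step 3: a=0, b=-11, c=-27 + (+2, +2, -7) → a=2, b=-9, c=-34
step 4: a=2, b=-9, c=-34 + (+2, +2, -7) → a=4, b=-7, c=-41

a=4, b=-7, c=-41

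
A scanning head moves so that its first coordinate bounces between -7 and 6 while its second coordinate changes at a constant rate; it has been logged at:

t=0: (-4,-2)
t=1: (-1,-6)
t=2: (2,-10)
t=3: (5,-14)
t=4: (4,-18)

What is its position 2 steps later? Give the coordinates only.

(-2,-26)

The first coordinate travels 3 per step and bounces off the walls at -7 and 6.
  step 5: 4 → 1
  step 6: 1 → -2
The second coordinate changes by -4 each step: at step 6 it is -26.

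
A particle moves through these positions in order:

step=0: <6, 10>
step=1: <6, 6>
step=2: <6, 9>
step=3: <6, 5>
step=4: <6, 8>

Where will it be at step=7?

The moves between consecutive positions are <+0, -4>, <+0, +3>, <+0, -4>, <+0, +3>; they repeat the 2-cycle [<+0, -4>, <+0, +3>].
step 5: apply <+0, -4> → <6, 4>
step 6: apply <+0, +3> → <6, 7>
step 7: apply <+0, -4> → <6, 3>

<6, 3>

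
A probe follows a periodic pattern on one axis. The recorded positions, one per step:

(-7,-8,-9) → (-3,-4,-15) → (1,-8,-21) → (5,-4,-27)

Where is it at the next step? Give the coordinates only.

(9,-8,-33)

First: linear, +4 per step → 9 at step 4.
Second: cycles through -8, -4 every 2 steps. Step 4 lands at position 0 of the cycle → -8.
Third: linear, -6 per step → -33 at step 4.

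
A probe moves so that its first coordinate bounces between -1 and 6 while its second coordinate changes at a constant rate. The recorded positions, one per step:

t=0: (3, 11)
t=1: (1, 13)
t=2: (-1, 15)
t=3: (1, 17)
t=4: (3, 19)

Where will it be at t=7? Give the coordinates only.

(3, 25)

The first coordinate reflects between -1 and 6, moving 2 per step.
  step 5: 3 → 5
  step 6: 5 → 5
  step 7: 5 → 3
The second coordinate changes by +2 each step: at step 7 it is 25.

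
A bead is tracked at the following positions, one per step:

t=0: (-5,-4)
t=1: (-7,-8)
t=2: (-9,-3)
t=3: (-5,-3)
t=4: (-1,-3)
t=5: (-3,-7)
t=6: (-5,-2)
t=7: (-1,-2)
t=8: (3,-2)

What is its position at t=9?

Step-to-step displacements: (-2,-4), (-2,+5), (+4,+0), (+4,+0), (-2,-4), (-2,+5), (+4,+0), (+4,+0) — a repeating cycle of length 4.
step 9: apply (-2,-4) → (1,-6)

(1,-6)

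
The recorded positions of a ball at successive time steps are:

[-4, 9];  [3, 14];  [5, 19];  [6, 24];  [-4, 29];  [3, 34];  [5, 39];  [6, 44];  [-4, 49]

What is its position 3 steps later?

First: cycles through -4, 3, 5, 6 every 4 steps. Step 11 lands at position 3 of the cycle → 6.
Second: linear, +5 per step → 64 at step 11.

[6, 64]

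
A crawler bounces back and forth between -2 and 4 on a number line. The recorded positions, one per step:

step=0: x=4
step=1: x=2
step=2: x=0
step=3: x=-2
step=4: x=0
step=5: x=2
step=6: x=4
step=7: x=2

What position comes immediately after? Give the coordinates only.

x=0

The value travels 2 per step and bounces off the walls at -2 and 4.
  step 8: 2 → 0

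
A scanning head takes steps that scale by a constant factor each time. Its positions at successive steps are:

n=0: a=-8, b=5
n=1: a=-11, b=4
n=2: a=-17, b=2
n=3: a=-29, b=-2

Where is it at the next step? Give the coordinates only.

a=-53, b=-10

Consecutive displacements (-3, -1), (-6, -2), (-12, -4) scale by a factor of 2 each step.
step 4: a=-29, b=-2 + (-24, -8) → a=-53, b=-10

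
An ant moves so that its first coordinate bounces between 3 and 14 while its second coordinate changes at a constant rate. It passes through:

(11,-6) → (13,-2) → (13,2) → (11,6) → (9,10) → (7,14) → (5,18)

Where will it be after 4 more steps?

(9,34)

The first coordinate reflects between 3 and 14, moving 2 per step.
  step 7: 5 → 3
  step 8: 3 → 5
  step 9: 5 → 7
  step 10: 7 → 9
The second coordinate changes by +4 each step: at step 10 it is 34.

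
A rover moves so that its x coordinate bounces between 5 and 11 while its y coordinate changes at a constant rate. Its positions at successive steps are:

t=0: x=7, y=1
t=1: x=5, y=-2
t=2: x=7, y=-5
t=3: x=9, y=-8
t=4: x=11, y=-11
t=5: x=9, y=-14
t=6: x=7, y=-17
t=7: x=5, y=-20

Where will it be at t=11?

x=9, y=-32

The x coordinate reflects between 5 and 11, moving 2 per step.
  step 8: 5 → 7
  step 9: 7 → 9
  step 10: 9 → 11
  step 11: 11 → 9
The y coordinate changes by -3 each step: at step 11 it is -32.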